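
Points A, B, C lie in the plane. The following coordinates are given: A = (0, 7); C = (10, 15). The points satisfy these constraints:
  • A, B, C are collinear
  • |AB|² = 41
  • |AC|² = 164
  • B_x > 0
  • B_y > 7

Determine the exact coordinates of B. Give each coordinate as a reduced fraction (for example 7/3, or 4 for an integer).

1. B_x = 5  [[A, B, C are collinear ⇒ 8x-10y+70=0] ∩ [|B−(0, 7)|²=41]]
2. B_y = 11  [[A, B, C are collinear ⇒ 8x-10y+70=0] ∩ [|B−(0, 7)|²=41]]
   so B = (5, 11)

B = (5, 11)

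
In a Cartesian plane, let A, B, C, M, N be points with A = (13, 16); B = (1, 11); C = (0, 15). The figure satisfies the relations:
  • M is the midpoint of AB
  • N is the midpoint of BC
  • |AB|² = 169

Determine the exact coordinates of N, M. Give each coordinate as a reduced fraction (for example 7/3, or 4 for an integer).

1. M_x = 7  [2·M = A+B = (13, 16)+(1, 11)]
2. M_y = 27/2  [2·M = A+B = (13, 16)+(1, 11)]
   so M = (7, 27/2)
3. N_x = 1/2  [2·N = B+C = (1, 11)+(0, 15)]
4. N_y = 13  [2·N = B+C = (1, 11)+(0, 15)]
   so N = (1/2, 13)

N = (1/2, 13)
M = (7, 27/2)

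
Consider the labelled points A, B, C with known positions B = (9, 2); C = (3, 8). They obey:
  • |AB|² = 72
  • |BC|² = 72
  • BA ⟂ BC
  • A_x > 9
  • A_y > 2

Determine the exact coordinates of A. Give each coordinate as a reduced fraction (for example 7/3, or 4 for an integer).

1. A_x = 15  [[BA ⟂ BC ⇒ -6x+6y+42=0] ∩ [|A−(9, 2)|²=72]]
2. A_y = 8  [[BA ⟂ BC ⇒ -6x+6y+42=0] ∩ [|A−(9, 2)|²=72]]
   so A = (15, 8)

A = (15, 8)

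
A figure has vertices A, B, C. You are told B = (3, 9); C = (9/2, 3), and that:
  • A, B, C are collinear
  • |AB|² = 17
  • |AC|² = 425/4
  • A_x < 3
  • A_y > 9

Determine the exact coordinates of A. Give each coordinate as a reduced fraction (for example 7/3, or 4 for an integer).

A = (2, 13)

1. A_x = 2  [[A, B, C are collinear ⇒ 6x+3/2y-63/2=0] ∩ [|A−(3, 9)|²=17]]
2. A_y = 13  [[A, B, C are collinear ⇒ 6x+3/2y-63/2=0] ∩ [|A−(3, 9)|²=17]]
   so A = (2, 13)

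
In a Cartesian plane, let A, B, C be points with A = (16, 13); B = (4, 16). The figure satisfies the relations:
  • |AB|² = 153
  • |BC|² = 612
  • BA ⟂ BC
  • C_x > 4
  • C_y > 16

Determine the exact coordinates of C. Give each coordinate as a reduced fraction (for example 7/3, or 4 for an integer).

1. C_x = 10  [[BA ⟂ BC ⇒ 12x-3y=0] ∩ [|C−(4, 16)|²=612]]
2. C_y = 40  [[BA ⟂ BC ⇒ 12x-3y=0] ∩ [|C−(4, 16)|²=612]]
   so C = (10, 40)

C = (10, 40)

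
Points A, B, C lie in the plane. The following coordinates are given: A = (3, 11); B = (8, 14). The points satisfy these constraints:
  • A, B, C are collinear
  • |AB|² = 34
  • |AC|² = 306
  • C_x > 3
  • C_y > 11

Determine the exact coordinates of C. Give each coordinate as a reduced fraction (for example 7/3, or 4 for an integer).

C = (18, 20)

1. C_x = 18  [[A, B, C are collinear ⇒ -3x+5y-46=0] ∩ [|C−(3, 11)|²=306]]
2. C_y = 20  [[A, B, C are collinear ⇒ -3x+5y-46=0] ∩ [|C−(3, 11)|²=306]]
   so C = (18, 20)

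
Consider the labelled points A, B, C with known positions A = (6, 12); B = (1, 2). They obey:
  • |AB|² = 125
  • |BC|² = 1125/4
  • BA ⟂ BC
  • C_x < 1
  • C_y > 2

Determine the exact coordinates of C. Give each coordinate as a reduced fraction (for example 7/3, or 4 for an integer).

C = (-14, 19/2)

1. C_x = -14  [[BA ⟂ BC ⇒ 5x+10y-25=0] ∩ [|C−(1, 2)|²=1125/4]]
2. C_y = 19/2  [[BA ⟂ BC ⇒ 5x+10y-25=0] ∩ [|C−(1, 2)|²=1125/4]]
   so C = (-14, 19/2)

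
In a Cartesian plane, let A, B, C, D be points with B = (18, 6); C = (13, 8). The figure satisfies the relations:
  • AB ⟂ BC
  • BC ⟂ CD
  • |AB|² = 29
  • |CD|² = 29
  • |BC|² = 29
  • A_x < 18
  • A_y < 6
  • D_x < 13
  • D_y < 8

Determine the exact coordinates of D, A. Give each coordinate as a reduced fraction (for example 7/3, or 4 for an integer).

D = (11, 3)
A = (16, 1)

1. D_x = 11  [[BC ⟂ CD ⇒ -5x+2y+49=0] ∩ [|D−(13, 8)|²=29]]
2. D_y = 3  [[BC ⟂ CD ⇒ -5x+2y+49=0] ∩ [|D−(13, 8)|²=29]]
   so D = (11, 3)
3. A_x = 16  [[AB ⟂ BC ⇒ 5x-2y-78=0] ∩ [|A−(18, 6)|²=29]]
4. A_y = 1  [[AB ⟂ BC ⇒ 5x-2y-78=0] ∩ [|A−(18, 6)|²=29]]
   so A = (16, 1)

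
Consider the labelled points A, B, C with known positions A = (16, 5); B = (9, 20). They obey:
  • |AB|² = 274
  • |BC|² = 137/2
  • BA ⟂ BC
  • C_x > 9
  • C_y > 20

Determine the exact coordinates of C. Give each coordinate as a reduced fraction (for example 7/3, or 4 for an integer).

1. C_x = 33/2  [[BA ⟂ BC ⇒ 7x-15y+237=0] ∩ [|C−(9, 20)|²=137/2]]
2. C_y = 47/2  [[BA ⟂ BC ⇒ 7x-15y+237=0] ∩ [|C−(9, 20)|²=137/2]]
   so C = (33/2, 47/2)

C = (33/2, 47/2)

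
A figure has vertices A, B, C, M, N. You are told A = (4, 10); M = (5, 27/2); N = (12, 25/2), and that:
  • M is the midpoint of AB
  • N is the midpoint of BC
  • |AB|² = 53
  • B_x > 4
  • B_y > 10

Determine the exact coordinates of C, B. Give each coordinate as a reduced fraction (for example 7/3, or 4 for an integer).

C = (18, 8)
B = (6, 17)

1. B_x = 6  [B = 2·M−A = 2·(5, 27/2)−(4, 10)]
2. B_y = 17  [B = 2·M−A = 2·(5, 27/2)−(4, 10)]
   so B = (6, 17)
3. C_x = 18  [C = 2·N−B = 2·(12, 25/2)−(6, 17)]
4. C_y = 8  [C = 2·N−B = 2·(12, 25/2)−(6, 17)]
   so C = (18, 8)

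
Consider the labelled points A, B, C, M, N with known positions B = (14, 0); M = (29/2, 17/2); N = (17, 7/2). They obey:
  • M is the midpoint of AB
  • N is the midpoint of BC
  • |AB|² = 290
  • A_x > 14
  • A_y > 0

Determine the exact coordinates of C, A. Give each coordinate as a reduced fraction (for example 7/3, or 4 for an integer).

1. A_x = 15  [A = 2·M−B = 2·(29/2, 17/2)−(14, 0)]
2. A_y = 17  [A = 2·M−B = 2·(29/2, 17/2)−(14, 0)]
   so A = (15, 17)
3. C_x = 20  [C = 2·N−B = 2·(17, 7/2)−(14, 0)]
4. C_y = 7  [C = 2·N−B = 2·(17, 7/2)−(14, 0)]
   so C = (20, 7)

C = (20, 7)
A = (15, 17)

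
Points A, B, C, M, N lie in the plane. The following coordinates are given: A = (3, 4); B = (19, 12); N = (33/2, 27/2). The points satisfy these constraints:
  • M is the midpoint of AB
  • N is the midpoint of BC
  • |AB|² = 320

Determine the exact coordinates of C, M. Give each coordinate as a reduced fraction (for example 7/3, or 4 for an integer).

C = (14, 15)
M = (11, 8)

1. M_x = 11  [2·M = A+B = (3, 4)+(19, 12)]
2. M_y = 8  [2·M = A+B = (3, 4)+(19, 12)]
   so M = (11, 8)
3. C_x = 14  [C = 2·N−B = 2·(33/2, 27/2)−(19, 12)]
4. C_y = 15  [C = 2·N−B = 2·(33/2, 27/2)−(19, 12)]
   so C = (14, 15)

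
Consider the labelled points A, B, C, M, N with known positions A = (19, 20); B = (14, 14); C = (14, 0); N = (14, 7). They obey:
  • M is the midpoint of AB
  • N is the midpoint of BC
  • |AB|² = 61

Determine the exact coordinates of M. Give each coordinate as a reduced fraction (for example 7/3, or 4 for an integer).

1. M_x = 33/2  [2·M = A+B = (19, 20)+(14, 14)]
2. M_y = 17  [2·M = A+B = (19, 20)+(14, 14)]
   so M = (33/2, 17)

M = (33/2, 17)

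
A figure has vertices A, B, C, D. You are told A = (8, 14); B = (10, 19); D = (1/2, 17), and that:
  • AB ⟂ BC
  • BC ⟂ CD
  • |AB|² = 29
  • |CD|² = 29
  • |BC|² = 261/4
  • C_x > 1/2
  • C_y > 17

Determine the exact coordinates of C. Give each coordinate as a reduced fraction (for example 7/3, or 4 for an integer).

C = (5/2, 22)

1. C_x = 5/2  [[AB ⟂ BC ⇒ 2x+5y-115=0] ∩ [|C−(1/2, 17)|²=29]]
2. C_y = 22  [[AB ⟂ BC ⇒ 2x+5y-115=0] ∩ [|C−(1/2, 17)|²=29]]
   so C = (5/2, 22)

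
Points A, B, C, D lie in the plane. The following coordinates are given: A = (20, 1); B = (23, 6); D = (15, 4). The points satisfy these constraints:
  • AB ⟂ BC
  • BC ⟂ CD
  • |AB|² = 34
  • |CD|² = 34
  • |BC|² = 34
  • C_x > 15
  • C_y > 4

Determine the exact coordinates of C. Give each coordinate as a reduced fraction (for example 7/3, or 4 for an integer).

C = (18, 9)

1. C_x = 18  [[AB ⟂ BC ⇒ 3x+5y-99=0] ∩ [|C−(15, 4)|²=34]]
2. C_y = 9  [[AB ⟂ BC ⇒ 3x+5y-99=0] ∩ [|C−(15, 4)|²=34]]
   so C = (18, 9)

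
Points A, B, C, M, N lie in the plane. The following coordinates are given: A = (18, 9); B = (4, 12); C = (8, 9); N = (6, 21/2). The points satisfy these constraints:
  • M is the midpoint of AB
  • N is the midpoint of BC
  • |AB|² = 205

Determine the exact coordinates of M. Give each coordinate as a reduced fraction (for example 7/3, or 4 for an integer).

M = (11, 21/2)

1. M_x = 11  [2·M = A+B = (18, 9)+(4, 12)]
2. M_y = 21/2  [2·M = A+B = (18, 9)+(4, 12)]
   so M = (11, 21/2)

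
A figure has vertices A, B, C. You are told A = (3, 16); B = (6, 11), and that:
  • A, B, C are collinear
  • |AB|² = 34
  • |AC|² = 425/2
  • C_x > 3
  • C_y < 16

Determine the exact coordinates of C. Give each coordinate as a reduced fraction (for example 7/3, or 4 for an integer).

C = (21/2, 7/2)

1. C_x = 21/2  [[A, B, C are collinear ⇒ 5x+3y-63=0] ∩ [|C−(3, 16)|²=425/2]]
2. C_y = 7/2  [[A, B, C are collinear ⇒ 5x+3y-63=0] ∩ [|C−(3, 16)|²=425/2]]
   so C = (21/2, 7/2)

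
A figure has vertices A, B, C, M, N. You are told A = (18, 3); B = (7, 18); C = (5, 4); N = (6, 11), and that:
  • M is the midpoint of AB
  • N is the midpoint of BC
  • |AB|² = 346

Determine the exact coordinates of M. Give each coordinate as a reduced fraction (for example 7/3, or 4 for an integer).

M = (25/2, 21/2)

1. M_x = 25/2  [2·M = A+B = (18, 3)+(7, 18)]
2. M_y = 21/2  [2·M = A+B = (18, 3)+(7, 18)]
   so M = (25/2, 21/2)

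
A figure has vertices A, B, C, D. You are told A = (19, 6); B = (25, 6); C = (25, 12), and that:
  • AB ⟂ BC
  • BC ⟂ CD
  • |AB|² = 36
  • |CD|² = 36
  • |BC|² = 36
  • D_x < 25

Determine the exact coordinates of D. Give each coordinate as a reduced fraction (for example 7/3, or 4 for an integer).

1. D_x = 19  [[BC ⟂ CD ⇒ 6y-72=0] ∩ [|D−(25, 12)|²=36]]
2. D_y = 12  [[BC ⟂ CD ⇒ 6y-72=0] ∩ [|D−(25, 12)|²=36]]
   so D = (19, 12)

D = (19, 12)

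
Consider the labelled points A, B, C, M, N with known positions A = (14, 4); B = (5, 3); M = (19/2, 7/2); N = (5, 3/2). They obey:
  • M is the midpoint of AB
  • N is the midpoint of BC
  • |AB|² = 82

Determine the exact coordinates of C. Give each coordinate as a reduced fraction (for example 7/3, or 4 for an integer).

1. C_x = 5  [C = 2·N−B = 2·(5, 3/2)−(5, 3)]
2. C_y = 0  [C = 2·N−B = 2·(5, 3/2)−(5, 3)]
   so C = (5, 0)

C = (5, 0)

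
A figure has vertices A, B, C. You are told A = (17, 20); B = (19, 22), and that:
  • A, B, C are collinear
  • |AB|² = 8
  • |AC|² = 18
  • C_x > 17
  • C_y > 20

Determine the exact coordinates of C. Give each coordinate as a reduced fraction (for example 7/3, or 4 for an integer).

C = (20, 23)

1. C_x = 20  [[A, B, C are collinear ⇒ -2x+2y-6=0] ∩ [|C−(17, 20)|²=18]]
2. C_y = 23  [[A, B, C are collinear ⇒ -2x+2y-6=0] ∩ [|C−(17, 20)|²=18]]
   so C = (20, 23)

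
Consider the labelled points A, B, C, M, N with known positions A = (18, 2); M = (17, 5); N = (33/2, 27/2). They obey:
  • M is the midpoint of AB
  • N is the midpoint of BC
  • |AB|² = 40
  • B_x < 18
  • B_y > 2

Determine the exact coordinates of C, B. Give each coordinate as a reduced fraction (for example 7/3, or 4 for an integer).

C = (17, 19)
B = (16, 8)

1. B_x = 16  [B = 2·M−A = 2·(17, 5)−(18, 2)]
2. B_y = 8  [B = 2·M−A = 2·(17, 5)−(18, 2)]
   so B = (16, 8)
3. C_x = 17  [C = 2·N−B = 2·(33/2, 27/2)−(16, 8)]
4. C_y = 19  [C = 2·N−B = 2·(33/2, 27/2)−(16, 8)]
   so C = (17, 19)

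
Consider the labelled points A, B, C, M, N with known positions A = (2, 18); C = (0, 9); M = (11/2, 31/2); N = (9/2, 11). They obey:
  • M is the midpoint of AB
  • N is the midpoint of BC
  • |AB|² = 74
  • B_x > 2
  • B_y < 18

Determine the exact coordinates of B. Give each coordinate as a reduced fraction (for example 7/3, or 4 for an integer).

1. B_x = 9  [B = 2·M−A = 2·(11/2, 31/2)−(2, 18)]
2. B_y = 13  [B = 2·M−A = 2·(11/2, 31/2)−(2, 18)]
   so B = (9, 13)

B = (9, 13)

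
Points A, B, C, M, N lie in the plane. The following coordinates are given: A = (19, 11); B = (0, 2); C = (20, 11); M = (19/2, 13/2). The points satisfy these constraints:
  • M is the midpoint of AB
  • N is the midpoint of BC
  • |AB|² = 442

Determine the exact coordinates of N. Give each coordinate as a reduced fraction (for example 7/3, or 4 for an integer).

1. N_x = 10  [2·N = B+C = (0, 2)+(20, 11)]
2. N_y = 13/2  [2·N = B+C = (0, 2)+(20, 11)]
   so N = (10, 13/2)

N = (10, 13/2)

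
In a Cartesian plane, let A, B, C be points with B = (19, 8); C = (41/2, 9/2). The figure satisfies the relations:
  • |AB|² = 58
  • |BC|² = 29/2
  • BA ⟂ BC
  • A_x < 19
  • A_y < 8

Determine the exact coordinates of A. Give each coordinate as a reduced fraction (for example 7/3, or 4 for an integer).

A = (12, 5)

1. A_x = 12  [[BA ⟂ BC ⇒ 3/2x-7/2y-1/2=0] ∩ [|A−(19, 8)|²=58]]
2. A_y = 5  [[BA ⟂ BC ⇒ 3/2x-7/2y-1/2=0] ∩ [|A−(19, 8)|²=58]]
   so A = (12, 5)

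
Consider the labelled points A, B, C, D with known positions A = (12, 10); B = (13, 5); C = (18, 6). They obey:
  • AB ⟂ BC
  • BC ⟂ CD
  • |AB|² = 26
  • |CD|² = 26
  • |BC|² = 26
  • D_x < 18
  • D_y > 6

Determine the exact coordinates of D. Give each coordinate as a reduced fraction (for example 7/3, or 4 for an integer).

D = (17, 11)

1. D_x = 17  [[BC ⟂ CD ⇒ 5x+1y-96=0] ∩ [|D−(18, 6)|²=26]]
2. D_y = 11  [[BC ⟂ CD ⇒ 5x+1y-96=0] ∩ [|D−(18, 6)|²=26]]
   so D = (17, 11)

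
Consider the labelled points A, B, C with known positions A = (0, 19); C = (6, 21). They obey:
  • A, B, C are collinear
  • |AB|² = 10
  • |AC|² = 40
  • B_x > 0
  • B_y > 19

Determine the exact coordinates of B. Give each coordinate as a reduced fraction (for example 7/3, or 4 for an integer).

B = (3, 20)

1. B_x = 3  [[A, B, C are collinear ⇒ 2x-6y+114=0] ∩ [|B−(0, 19)|²=10]]
2. B_y = 20  [[A, B, C are collinear ⇒ 2x-6y+114=0] ∩ [|B−(0, 19)|²=10]]
   so B = (3, 20)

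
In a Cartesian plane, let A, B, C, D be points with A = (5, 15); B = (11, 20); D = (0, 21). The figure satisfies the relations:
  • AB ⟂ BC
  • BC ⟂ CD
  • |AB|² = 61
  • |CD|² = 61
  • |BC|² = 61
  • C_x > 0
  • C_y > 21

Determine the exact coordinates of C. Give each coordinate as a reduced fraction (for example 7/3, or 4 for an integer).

1. C_x = 6  [[AB ⟂ BC ⇒ 6x+5y-166=0] ∩ [|C−(0, 21)|²=61]]
2. C_y = 26  [[AB ⟂ BC ⇒ 6x+5y-166=0] ∩ [|C−(0, 21)|²=61]]
   so C = (6, 26)

C = (6, 26)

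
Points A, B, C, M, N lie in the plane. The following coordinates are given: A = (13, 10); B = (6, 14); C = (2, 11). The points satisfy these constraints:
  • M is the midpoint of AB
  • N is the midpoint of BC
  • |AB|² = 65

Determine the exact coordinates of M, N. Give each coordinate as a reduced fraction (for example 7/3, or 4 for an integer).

1. M_x = 19/2  [2·M = A+B = (13, 10)+(6, 14)]
2. M_y = 12  [2·M = A+B = (13, 10)+(6, 14)]
   so M = (19/2, 12)
3. N_x = 4  [2·N = B+C = (6, 14)+(2, 11)]
4. N_y = 25/2  [2·N = B+C = (6, 14)+(2, 11)]
   so N = (4, 25/2)

M = (19/2, 12)
N = (4, 25/2)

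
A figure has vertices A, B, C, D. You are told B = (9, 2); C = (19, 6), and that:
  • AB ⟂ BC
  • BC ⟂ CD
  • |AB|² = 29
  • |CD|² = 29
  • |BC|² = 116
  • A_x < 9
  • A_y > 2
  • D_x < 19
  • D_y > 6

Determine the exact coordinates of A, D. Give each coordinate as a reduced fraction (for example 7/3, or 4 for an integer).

1. A_x = 7  [[AB ⟂ BC ⇒ -10x-4y+98=0] ∩ [|A−(9, 2)|²=29]]
2. A_y = 7  [[AB ⟂ BC ⇒ -10x-4y+98=0] ∩ [|A−(9, 2)|²=29]]
   so A = (7, 7)
3. D_x = 17  [[BC ⟂ CD ⇒ 10x+4y-214=0] ∩ [|D−(19, 6)|²=29]]
4. D_y = 11  [[BC ⟂ CD ⇒ 10x+4y-214=0] ∩ [|D−(19, 6)|²=29]]
   so D = (17, 11)

A = (7, 7)
D = (17, 11)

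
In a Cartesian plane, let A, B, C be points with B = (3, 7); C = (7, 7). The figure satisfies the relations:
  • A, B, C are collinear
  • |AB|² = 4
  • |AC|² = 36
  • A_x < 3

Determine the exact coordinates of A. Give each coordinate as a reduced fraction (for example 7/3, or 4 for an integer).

A = (1, 7)

1. A_x = 1  [[A, B, C are collinear ⇒ 4y-28=0] ∩ [|A−(3, 7)|²=4]]
2. A_y = 7  [[A, B, C are collinear ⇒ 4y-28=0] ∩ [|A−(3, 7)|²=4]]
   so A = (1, 7)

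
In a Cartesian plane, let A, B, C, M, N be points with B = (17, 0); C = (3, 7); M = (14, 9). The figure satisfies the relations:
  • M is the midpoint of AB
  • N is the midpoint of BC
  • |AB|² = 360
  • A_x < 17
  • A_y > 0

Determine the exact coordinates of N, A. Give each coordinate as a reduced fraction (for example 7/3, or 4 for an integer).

N = (10, 7/2)
A = (11, 18)

1. A_x = 11  [A = 2·M−B = 2·(14, 9)−(17, 0)]
2. A_y = 18  [A = 2·M−B = 2·(14, 9)−(17, 0)]
   so A = (11, 18)
3. N_x = 10  [2·N = B+C = (17, 0)+(3, 7)]
4. N_y = 7/2  [2·N = B+C = (17, 0)+(3, 7)]
   so N = (10, 7/2)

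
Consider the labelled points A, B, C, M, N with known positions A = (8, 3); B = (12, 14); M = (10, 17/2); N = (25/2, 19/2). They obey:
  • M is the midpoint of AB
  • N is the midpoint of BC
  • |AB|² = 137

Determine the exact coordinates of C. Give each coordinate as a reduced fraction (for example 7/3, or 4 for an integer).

1. C_x = 13  [C = 2·N−B = 2·(25/2, 19/2)−(12, 14)]
2. C_y = 5  [C = 2·N−B = 2·(25/2, 19/2)−(12, 14)]
   so C = (13, 5)

C = (13, 5)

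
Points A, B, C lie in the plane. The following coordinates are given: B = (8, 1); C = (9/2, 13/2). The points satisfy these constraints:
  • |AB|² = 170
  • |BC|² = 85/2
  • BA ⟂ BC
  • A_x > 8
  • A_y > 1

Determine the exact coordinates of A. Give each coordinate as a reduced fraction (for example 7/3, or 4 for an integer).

A = (19, 8)

1. A_x = 19  [[BA ⟂ BC ⇒ -7/2x+11/2y+45/2=0] ∩ [|A−(8, 1)|²=170]]
2. A_y = 8  [[BA ⟂ BC ⇒ -7/2x+11/2y+45/2=0] ∩ [|A−(8, 1)|²=170]]
   so A = (19, 8)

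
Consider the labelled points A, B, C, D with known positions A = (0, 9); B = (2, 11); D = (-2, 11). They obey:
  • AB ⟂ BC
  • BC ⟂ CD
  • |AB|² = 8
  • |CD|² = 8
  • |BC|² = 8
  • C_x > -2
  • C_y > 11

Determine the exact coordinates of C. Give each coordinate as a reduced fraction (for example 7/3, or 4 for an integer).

C = (0, 13)

1. C_x = 0  [[AB ⟂ BC ⇒ 2x+2y-26=0] ∩ [|C−(-2, 11)|²=8]]
2. C_y = 13  [[AB ⟂ BC ⇒ 2x+2y-26=0] ∩ [|C−(-2, 11)|²=8]]
   so C = (0, 13)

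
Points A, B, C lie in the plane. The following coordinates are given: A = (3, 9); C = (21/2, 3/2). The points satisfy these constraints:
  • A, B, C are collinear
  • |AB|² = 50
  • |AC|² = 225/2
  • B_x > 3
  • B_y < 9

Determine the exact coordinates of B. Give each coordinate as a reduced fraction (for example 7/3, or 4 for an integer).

1. B_x = 8  [[A, B, C are collinear ⇒ -15/2x-15/2y+90=0] ∩ [|B−(3, 9)|²=50]]
2. B_y = 4  [[A, B, C are collinear ⇒ -15/2x-15/2y+90=0] ∩ [|B−(3, 9)|²=50]]
   so B = (8, 4)

B = (8, 4)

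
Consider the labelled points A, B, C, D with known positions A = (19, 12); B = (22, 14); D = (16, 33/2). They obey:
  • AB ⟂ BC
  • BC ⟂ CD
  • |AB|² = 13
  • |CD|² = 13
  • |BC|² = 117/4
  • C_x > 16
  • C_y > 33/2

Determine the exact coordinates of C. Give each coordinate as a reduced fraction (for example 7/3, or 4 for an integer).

C = (19, 37/2)

1. C_x = 19  [[AB ⟂ BC ⇒ 3x+2y-94=0] ∩ [|C−(16, 33/2)|²=13]]
2. C_y = 37/2  [[AB ⟂ BC ⇒ 3x+2y-94=0] ∩ [|C−(16, 33/2)|²=13]]
   so C = (19, 37/2)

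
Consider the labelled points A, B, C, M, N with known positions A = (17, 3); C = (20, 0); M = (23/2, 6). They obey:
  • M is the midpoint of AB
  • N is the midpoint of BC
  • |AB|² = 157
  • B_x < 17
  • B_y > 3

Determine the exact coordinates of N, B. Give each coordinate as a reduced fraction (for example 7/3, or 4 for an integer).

1. B_x = 6  [B = 2·M−A = 2·(23/2, 6)−(17, 3)]
2. B_y = 9  [B = 2·M−A = 2·(23/2, 6)−(17, 3)]
   so B = (6, 9)
3. N_x = 13  [2·N = B+C = (6, 9)+(20, 0)]
4. N_y = 9/2  [2·N = B+C = (6, 9)+(20, 0)]
   so N = (13, 9/2)

N = (13, 9/2)
B = (6, 9)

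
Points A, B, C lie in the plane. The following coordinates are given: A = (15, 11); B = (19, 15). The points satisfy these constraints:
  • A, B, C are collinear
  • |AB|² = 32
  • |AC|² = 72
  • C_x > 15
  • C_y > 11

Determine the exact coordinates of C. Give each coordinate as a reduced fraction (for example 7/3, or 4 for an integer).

C = (21, 17)

1. C_x = 21  [[A, B, C are collinear ⇒ -4x+4y+16=0] ∩ [|C−(15, 11)|²=72]]
2. C_y = 17  [[A, B, C are collinear ⇒ -4x+4y+16=0] ∩ [|C−(15, 11)|²=72]]
   so C = (21, 17)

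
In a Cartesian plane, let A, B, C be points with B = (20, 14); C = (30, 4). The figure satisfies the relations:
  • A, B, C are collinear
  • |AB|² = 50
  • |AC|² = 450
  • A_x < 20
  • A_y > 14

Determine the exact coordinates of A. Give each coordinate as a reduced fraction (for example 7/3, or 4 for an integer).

1. A_x = 15  [[A, B, C are collinear ⇒ 10x+10y-340=0] ∩ [|A−(20, 14)|²=50]]
2. A_y = 19  [[A, B, C are collinear ⇒ 10x+10y-340=0] ∩ [|A−(20, 14)|²=50]]
   so A = (15, 19)

A = (15, 19)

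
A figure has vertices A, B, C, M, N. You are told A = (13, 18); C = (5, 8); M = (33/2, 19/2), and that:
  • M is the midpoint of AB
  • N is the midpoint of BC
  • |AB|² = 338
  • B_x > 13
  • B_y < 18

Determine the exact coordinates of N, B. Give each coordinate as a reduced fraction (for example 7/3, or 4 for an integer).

N = (25/2, 9/2)
B = (20, 1)

1. B_x = 20  [B = 2·M−A = 2·(33/2, 19/2)−(13, 18)]
2. B_y = 1  [B = 2·M−A = 2·(33/2, 19/2)−(13, 18)]
   so B = (20, 1)
3. N_x = 25/2  [2·N = B+C = (20, 1)+(5, 8)]
4. N_y = 9/2  [2·N = B+C = (20, 1)+(5, 8)]
   so N = (25/2, 9/2)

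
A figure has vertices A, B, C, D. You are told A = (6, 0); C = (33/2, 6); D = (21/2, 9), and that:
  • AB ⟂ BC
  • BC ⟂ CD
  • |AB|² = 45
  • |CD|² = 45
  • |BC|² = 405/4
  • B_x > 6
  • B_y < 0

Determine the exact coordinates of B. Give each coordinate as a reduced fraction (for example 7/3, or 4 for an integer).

1. B_x = 12  [[BC ⟂ CD ⇒ 6x-3y-81=0] ∩ [|B−(6, 0)|²=45]]
2. B_y = -3  [[BC ⟂ CD ⇒ 6x-3y-81=0] ∩ [|B−(6, 0)|²=45]]
   so B = (12, -3)

B = (12, -3)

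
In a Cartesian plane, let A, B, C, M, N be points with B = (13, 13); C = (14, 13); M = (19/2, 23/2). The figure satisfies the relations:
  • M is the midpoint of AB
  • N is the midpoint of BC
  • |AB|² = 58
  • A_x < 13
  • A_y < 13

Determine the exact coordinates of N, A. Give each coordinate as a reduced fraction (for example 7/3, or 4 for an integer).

N = (27/2, 13)
A = (6, 10)

1. A_x = 6  [A = 2·M−B = 2·(19/2, 23/2)−(13, 13)]
2. A_y = 10  [A = 2·M−B = 2·(19/2, 23/2)−(13, 13)]
   so A = (6, 10)
3. N_x = 27/2  [2·N = B+C = (13, 13)+(14, 13)]
4. N_y = 13  [2·N = B+C = (13, 13)+(14, 13)]
   so N = (27/2, 13)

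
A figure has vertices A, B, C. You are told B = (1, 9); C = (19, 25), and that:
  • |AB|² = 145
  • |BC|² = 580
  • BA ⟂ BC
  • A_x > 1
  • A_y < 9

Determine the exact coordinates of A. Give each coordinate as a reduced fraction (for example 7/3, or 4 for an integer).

A = (9, 0)

1. A_x = 9  [[BA ⟂ BC ⇒ 18x+16y-162=0] ∩ [|A−(1, 9)|²=145]]
2. A_y = 0  [[BA ⟂ BC ⇒ 18x+16y-162=0] ∩ [|A−(1, 9)|²=145]]
   so A = (9, 0)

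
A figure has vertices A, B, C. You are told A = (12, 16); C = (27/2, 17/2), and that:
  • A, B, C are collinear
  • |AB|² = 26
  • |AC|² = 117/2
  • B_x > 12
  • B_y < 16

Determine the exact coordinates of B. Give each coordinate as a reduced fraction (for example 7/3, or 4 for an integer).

1. B_x = 13  [[A, B, C are collinear ⇒ -15/2x-3/2y+114=0] ∩ [|B−(12, 16)|²=26]]
2. B_y = 11  [[A, B, C are collinear ⇒ -15/2x-3/2y+114=0] ∩ [|B−(12, 16)|²=26]]
   so B = (13, 11)

B = (13, 11)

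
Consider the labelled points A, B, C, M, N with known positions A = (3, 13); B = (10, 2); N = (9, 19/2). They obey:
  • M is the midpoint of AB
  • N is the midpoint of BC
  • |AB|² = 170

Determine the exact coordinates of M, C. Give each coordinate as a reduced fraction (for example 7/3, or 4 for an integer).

1. M_x = 13/2  [2·M = A+B = (3, 13)+(10, 2)]
2. M_y = 15/2  [2·M = A+B = (3, 13)+(10, 2)]
   so M = (13/2, 15/2)
3. C_x = 8  [C = 2·N−B = 2·(9, 19/2)−(10, 2)]
4. C_y = 17  [C = 2·N−B = 2·(9, 19/2)−(10, 2)]
   so C = (8, 17)

M = (13/2, 15/2)
C = (8, 17)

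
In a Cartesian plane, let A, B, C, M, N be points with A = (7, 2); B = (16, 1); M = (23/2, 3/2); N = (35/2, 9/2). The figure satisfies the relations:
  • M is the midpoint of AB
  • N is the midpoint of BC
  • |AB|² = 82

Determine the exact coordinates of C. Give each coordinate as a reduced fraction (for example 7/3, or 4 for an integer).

1. C_x = 19  [C = 2·N−B = 2·(35/2, 9/2)−(16, 1)]
2. C_y = 8  [C = 2·N−B = 2·(35/2, 9/2)−(16, 1)]
   so C = (19, 8)

C = (19, 8)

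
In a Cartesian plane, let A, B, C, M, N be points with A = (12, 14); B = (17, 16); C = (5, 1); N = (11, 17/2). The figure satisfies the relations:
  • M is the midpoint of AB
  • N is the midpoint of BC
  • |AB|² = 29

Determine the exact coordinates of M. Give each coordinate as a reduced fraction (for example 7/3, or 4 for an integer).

M = (29/2, 15)

1. M_x = 29/2  [2·M = A+B = (12, 14)+(17, 16)]
2. M_y = 15  [2·M = A+B = (12, 14)+(17, 16)]
   so M = (29/2, 15)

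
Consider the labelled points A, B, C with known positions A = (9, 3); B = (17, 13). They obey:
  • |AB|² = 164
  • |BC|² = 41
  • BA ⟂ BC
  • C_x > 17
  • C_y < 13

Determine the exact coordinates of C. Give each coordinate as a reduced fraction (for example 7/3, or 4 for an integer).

C = (22, 9)

1. C_x = 22  [[BA ⟂ BC ⇒ -8x-10y+266=0] ∩ [|C−(17, 13)|²=41]]
2. C_y = 9  [[BA ⟂ BC ⇒ -8x-10y+266=0] ∩ [|C−(17, 13)|²=41]]
   so C = (22, 9)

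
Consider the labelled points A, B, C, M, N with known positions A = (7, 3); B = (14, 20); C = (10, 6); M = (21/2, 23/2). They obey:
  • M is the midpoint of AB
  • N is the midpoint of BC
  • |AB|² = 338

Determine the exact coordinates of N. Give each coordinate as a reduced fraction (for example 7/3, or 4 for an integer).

N = (12, 13)

1. N_x = 12  [2·N = B+C = (14, 20)+(10, 6)]
2. N_y = 13  [2·N = B+C = (14, 20)+(10, 6)]
   so N = (12, 13)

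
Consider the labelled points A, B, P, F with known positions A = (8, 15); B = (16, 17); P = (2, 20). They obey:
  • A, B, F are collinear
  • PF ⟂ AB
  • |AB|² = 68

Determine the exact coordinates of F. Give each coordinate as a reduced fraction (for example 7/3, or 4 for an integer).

F = (60/17, 236/17)

1. F_x = 60/17  [[A, B, F are collinear ⇒ -2x+8y-104=0] ∩ [PF ⟂ AB ⇒ 8x+2y-56=0]]
2. F_y = 236/17  [[A, B, F are collinear ⇒ -2x+8y-104=0] ∩ [PF ⟂ AB ⇒ 8x+2y-56=0]]
   so F = (60/17, 236/17)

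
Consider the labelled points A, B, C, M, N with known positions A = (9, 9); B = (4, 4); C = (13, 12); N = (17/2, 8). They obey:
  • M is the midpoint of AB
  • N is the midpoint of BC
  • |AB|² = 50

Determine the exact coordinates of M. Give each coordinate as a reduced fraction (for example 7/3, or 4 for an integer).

M = (13/2, 13/2)

1. M_x = 13/2  [2·M = A+B = (9, 9)+(4, 4)]
2. M_y = 13/2  [2·M = A+B = (9, 9)+(4, 4)]
   so M = (13/2, 13/2)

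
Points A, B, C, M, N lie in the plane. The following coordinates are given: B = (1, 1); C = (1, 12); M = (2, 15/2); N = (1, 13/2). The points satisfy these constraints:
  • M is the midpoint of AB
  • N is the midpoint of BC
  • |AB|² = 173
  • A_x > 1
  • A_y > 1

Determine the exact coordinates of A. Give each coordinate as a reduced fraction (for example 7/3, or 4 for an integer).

1. A_x = 3  [A = 2·M−B = 2·(2, 15/2)−(1, 1)]
2. A_y = 14  [A = 2·M−B = 2·(2, 15/2)−(1, 1)]
   so A = (3, 14)

A = (3, 14)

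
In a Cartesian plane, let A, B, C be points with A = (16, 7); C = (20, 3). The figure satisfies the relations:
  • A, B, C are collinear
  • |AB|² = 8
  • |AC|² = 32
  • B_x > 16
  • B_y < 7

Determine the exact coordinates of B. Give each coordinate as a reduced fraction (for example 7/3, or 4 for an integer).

B = (18, 5)

1. B_x = 18  [[A, B, C are collinear ⇒ -4x-4y+92=0] ∩ [|B−(16, 7)|²=8]]
2. B_y = 5  [[A, B, C are collinear ⇒ -4x-4y+92=0] ∩ [|B−(16, 7)|²=8]]
   so B = (18, 5)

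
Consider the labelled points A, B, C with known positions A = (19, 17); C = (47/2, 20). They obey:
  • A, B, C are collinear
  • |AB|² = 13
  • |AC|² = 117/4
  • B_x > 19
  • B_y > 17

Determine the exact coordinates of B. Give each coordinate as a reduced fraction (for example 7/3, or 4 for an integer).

B = (22, 19)

1. B_x = 22  [[A, B, C are collinear ⇒ 3x-9/2y+39/2=0] ∩ [|B−(19, 17)|²=13]]
2. B_y = 19  [[A, B, C are collinear ⇒ 3x-9/2y+39/2=0] ∩ [|B−(19, 17)|²=13]]
   so B = (22, 19)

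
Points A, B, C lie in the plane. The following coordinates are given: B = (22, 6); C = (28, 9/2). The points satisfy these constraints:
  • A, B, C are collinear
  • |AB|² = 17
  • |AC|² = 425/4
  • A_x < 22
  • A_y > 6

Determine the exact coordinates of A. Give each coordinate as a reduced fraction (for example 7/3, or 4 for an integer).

1. A_x = 18  [[A, B, C are collinear ⇒ 3/2x+6y-69=0] ∩ [|A−(22, 6)|²=17]]
2. A_y = 7  [[A, B, C are collinear ⇒ 3/2x+6y-69=0] ∩ [|A−(22, 6)|²=17]]
   so A = (18, 7)

A = (18, 7)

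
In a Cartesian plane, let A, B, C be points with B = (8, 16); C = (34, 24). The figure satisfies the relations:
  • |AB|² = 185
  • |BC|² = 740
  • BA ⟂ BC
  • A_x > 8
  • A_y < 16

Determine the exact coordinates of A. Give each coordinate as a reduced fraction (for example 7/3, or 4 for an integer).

1. A_x = 12  [[BA ⟂ BC ⇒ 26x+8y-336=0] ∩ [|A−(8, 16)|²=185]]
2. A_y = 3  [[BA ⟂ BC ⇒ 26x+8y-336=0] ∩ [|A−(8, 16)|²=185]]
   so A = (12, 3)

A = (12, 3)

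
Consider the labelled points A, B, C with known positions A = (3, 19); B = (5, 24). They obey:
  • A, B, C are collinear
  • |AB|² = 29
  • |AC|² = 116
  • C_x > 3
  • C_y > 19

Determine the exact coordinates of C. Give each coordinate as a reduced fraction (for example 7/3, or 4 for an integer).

C = (7, 29)

1. C_x = 7  [[A, B, C are collinear ⇒ -5x+2y-23=0] ∩ [|C−(3, 19)|²=116]]
2. C_y = 29  [[A, B, C are collinear ⇒ -5x+2y-23=0] ∩ [|C−(3, 19)|²=116]]
   so C = (7, 29)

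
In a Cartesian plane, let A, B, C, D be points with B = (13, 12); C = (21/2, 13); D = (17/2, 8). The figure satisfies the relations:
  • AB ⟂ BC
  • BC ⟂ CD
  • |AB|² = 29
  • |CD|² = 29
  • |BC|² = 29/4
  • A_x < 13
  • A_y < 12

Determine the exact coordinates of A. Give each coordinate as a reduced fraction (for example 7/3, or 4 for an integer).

1. A_x = 11  [[AB ⟂ BC ⇒ 5/2x-1y-41/2=0] ∩ [|A−(13, 12)|²=29]]
2. A_y = 7  [[AB ⟂ BC ⇒ 5/2x-1y-41/2=0] ∩ [|A−(13, 12)|²=29]]
   so A = (11, 7)

A = (11, 7)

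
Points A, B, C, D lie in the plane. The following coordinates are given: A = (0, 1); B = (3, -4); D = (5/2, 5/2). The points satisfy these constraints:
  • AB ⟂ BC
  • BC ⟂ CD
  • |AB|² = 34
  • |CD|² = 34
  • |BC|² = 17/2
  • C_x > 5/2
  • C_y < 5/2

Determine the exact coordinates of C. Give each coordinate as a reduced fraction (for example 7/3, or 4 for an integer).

1. C_x = 11/2  [[AB ⟂ BC ⇒ 3x-5y-29=0] ∩ [|C−(5/2, 5/2)|²=34]]
2. C_y = -5/2  [[AB ⟂ BC ⇒ 3x-5y-29=0] ∩ [|C−(5/2, 5/2)|²=34]]
   so C = (11/2, -5/2)

C = (11/2, -5/2)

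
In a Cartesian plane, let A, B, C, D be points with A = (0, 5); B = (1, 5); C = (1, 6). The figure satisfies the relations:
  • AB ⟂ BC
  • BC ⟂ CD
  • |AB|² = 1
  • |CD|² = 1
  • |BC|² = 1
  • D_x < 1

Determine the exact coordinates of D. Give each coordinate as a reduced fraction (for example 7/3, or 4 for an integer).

1. D_x = 0  [[BC ⟂ CD ⇒ 1y-6=0] ∩ [|D−(1, 6)|²=1]]
2. D_y = 6  [[BC ⟂ CD ⇒ 1y-6=0] ∩ [|D−(1, 6)|²=1]]
   so D = (0, 6)

D = (0, 6)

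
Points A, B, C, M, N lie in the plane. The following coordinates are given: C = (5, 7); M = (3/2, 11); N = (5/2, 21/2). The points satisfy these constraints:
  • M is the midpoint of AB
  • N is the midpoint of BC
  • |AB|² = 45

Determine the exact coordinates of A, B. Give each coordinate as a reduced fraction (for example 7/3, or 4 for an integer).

A = (3, 8)
B = (0, 14)

1. B_x = 0  [B = 2·N−C = 2·(5/2, 21/2)−(5, 7)]
2. B_y = 14  [B = 2·N−C = 2·(5/2, 21/2)−(5, 7)]
   so B = (0, 14)
3. A_x = 3  [A = 2·M−B = 2·(3/2, 11)−(0, 14)]
4. A_y = 8  [A = 2·M−B = 2·(3/2, 11)−(0, 14)]
   so A = (3, 8)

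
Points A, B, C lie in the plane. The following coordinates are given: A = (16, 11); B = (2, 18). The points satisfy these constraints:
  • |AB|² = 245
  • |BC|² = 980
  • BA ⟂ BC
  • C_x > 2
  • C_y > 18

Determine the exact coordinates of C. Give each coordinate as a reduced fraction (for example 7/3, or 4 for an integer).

1. C_x = 16  [[BA ⟂ BC ⇒ 14x-7y+98=0] ∩ [|C−(2, 18)|²=980]]
2. C_y = 46  [[BA ⟂ BC ⇒ 14x-7y+98=0] ∩ [|C−(2, 18)|²=980]]
   so C = (16, 46)

C = (16, 46)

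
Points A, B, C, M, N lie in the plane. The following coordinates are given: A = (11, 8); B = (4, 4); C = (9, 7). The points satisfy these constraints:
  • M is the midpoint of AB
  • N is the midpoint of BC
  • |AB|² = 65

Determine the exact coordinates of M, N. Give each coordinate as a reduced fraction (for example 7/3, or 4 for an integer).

M = (15/2, 6)
N = (13/2, 11/2)

1. M_x = 15/2  [2·M = A+B = (11, 8)+(4, 4)]
2. M_y = 6  [2·M = A+B = (11, 8)+(4, 4)]
   so M = (15/2, 6)
3. N_x = 13/2  [2·N = B+C = (4, 4)+(9, 7)]
4. N_y = 11/2  [2·N = B+C = (4, 4)+(9, 7)]
   so N = (13/2, 11/2)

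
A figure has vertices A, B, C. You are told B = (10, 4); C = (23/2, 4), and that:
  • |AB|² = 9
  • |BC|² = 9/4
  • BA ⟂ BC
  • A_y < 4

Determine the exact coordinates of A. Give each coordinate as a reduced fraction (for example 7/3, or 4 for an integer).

A = (10, 1)

1. A_x = 10  [[BA ⟂ BC ⇒ 3/2x-15=0] ∩ [|A−(10, 4)|²=9]]
2. A_y = 1  [[BA ⟂ BC ⇒ 3/2x-15=0] ∩ [|A−(10, 4)|²=9]]
   so A = (10, 1)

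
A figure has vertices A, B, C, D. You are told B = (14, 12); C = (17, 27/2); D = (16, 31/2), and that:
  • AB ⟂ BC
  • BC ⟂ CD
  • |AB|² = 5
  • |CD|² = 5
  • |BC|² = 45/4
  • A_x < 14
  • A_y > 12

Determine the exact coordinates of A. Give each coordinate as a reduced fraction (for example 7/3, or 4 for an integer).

1. A_x = 13  [[AB ⟂ BC ⇒ -3x-3/2y+60=0] ∩ [|A−(14, 12)|²=5]]
2. A_y = 14  [[AB ⟂ BC ⇒ -3x-3/2y+60=0] ∩ [|A−(14, 12)|²=5]]
   so A = (13, 14)

A = (13, 14)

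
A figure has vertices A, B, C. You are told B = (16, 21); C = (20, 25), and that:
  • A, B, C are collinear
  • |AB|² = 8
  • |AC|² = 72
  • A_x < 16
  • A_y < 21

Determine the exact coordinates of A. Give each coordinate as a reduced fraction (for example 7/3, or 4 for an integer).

1. A_x = 14  [[A, B, C are collinear ⇒ -4x+4y-20=0] ∩ [|A−(16, 21)|²=8]]
2. A_y = 19  [[A, B, C are collinear ⇒ -4x+4y-20=0] ∩ [|A−(16, 21)|²=8]]
   so A = (14, 19)

A = (14, 19)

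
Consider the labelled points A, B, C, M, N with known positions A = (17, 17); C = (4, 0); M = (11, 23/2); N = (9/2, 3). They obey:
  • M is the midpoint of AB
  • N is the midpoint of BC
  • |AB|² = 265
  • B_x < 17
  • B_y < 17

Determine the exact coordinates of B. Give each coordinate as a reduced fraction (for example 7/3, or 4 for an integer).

B = (5, 6)

1. B_x = 5  [B = 2·M−A = 2·(11, 23/2)−(17, 17)]
2. B_y = 6  [B = 2·M−A = 2·(11, 23/2)−(17, 17)]
   so B = (5, 6)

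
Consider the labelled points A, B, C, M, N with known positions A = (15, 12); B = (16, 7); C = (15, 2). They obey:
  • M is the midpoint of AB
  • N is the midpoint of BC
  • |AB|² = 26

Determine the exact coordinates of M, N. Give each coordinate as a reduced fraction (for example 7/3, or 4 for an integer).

1. M_x = 31/2  [2·M = A+B = (15, 12)+(16, 7)]
2. M_y = 19/2  [2·M = A+B = (15, 12)+(16, 7)]
   so M = (31/2, 19/2)
3. N_x = 31/2  [2·N = B+C = (16, 7)+(15, 2)]
4. N_y = 9/2  [2·N = B+C = (16, 7)+(15, 2)]
   so N = (31/2, 9/2)

M = (31/2, 19/2)
N = (31/2, 9/2)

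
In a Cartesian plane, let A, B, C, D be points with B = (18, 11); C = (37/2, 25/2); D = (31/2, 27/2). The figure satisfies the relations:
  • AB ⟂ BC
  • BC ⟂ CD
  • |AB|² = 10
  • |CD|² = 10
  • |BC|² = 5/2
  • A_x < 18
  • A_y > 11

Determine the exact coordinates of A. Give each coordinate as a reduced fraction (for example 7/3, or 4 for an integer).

A = (15, 12)

1. A_x = 15  [[AB ⟂ BC ⇒ -1/2x-3/2y+51/2=0] ∩ [|A−(18, 11)|²=10]]
2. A_y = 12  [[AB ⟂ BC ⇒ -1/2x-3/2y+51/2=0] ∩ [|A−(18, 11)|²=10]]
   so A = (15, 12)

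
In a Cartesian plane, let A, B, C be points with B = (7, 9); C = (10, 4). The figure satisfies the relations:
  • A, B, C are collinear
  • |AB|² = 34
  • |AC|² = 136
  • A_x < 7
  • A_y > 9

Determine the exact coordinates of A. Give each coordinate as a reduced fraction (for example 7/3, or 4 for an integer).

A = (4, 14)

1. A_x = 4  [[A, B, C are collinear ⇒ 5x+3y-62=0] ∩ [|A−(7, 9)|²=34]]
2. A_y = 14  [[A, B, C are collinear ⇒ 5x+3y-62=0] ∩ [|A−(7, 9)|²=34]]
   so A = (4, 14)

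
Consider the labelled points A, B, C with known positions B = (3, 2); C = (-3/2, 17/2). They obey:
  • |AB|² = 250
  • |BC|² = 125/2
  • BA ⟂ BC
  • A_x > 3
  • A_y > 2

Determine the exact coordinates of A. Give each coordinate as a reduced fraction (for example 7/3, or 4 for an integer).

1. A_x = 16  [[BA ⟂ BC ⇒ -9/2x+13/2y+1/2=0] ∩ [|A−(3, 2)|²=250]]
2. A_y = 11  [[BA ⟂ BC ⇒ -9/2x+13/2y+1/2=0] ∩ [|A−(3, 2)|²=250]]
   so A = (16, 11)

A = (16, 11)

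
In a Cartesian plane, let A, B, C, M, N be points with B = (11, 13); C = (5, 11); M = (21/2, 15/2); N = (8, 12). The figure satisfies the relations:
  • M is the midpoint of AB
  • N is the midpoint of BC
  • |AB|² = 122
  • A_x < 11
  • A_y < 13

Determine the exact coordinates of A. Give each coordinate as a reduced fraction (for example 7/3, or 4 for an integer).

1. A_x = 10  [A = 2·M−B = 2·(21/2, 15/2)−(11, 13)]
2. A_y = 2  [A = 2·M−B = 2·(21/2, 15/2)−(11, 13)]
   so A = (10, 2)

A = (10, 2)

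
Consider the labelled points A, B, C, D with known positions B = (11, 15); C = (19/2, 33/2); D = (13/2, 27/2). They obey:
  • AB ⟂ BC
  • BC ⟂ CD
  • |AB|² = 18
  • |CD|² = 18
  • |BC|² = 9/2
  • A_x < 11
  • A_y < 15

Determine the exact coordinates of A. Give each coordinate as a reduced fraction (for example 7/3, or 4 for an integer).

1. A_x = 8  [[AB ⟂ BC ⇒ 3/2x-3/2y+6=0] ∩ [|A−(11, 15)|²=18]]
2. A_y = 12  [[AB ⟂ BC ⇒ 3/2x-3/2y+6=0] ∩ [|A−(11, 15)|²=18]]
   so A = (8, 12)

A = (8, 12)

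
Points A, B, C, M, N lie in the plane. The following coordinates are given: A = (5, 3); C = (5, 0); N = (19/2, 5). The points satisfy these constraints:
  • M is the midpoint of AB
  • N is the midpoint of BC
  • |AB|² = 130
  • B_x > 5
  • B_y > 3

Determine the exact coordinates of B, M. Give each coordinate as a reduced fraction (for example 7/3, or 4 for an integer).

B = (14, 10)
M = (19/2, 13/2)

1. B_x = 14  [B = 2·N−C = 2·(19/2, 5)−(5, 0)]
2. B_y = 10  [B = 2·N−C = 2·(19/2, 5)−(5, 0)]
   so B = (14, 10)
3. M_x = 19/2  [2·M = A+B = (5, 3)+(14, 10)]
4. M_y = 13/2  [2·M = A+B = (5, 3)+(14, 10)]
   so M = (19/2, 13/2)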